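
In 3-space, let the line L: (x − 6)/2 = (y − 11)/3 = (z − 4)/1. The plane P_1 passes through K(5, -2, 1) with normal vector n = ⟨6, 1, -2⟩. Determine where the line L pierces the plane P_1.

L has direction (2, 3, 1) through (6, 11, 4).
P_1: n·r = n·K gives 6x + y - 2z = 26.
Substitute r = (6, 11, 4) + t(2, 3, 1) into the plane: 39 + 13t = 26, so t = -1.
Intersection: (6, 11, 4) + (-1)·(2, 3, 1) = (4, 8, 3).

(4, 8, 3)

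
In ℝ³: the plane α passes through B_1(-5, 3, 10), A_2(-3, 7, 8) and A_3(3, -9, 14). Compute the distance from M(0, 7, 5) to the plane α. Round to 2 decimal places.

2.34

B_1A_2 = (2, 4, -2), B_1A_3 = (8, -12, 4); a normal to α is B_1A_2 × B_1A_3 = (-8, -24, -56).
Using B_1: α has equation -8x - 24y - 56z = -592.
n·M − d = (-8)·(0) + (-24)·(7) + (-56)·(5) − (-592) = 144; |n| = √3776.
Distance = |144| / √3776 = 144/√3776 ≈ 2.34.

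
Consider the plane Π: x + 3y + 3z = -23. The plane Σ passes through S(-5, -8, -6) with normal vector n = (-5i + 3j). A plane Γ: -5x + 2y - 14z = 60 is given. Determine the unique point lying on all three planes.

(-2, -3, -4)

Σ: n·r = n·S gives -5x + 3y = 1.
Solving the 3×3 linear system x + 3y + 3z = -23, -5x + 3y = 1, -5x + 2y - 14z = 60 (e.g. by elimination or Cramer's rule, determinant = -237) gives (-2, -3, -4).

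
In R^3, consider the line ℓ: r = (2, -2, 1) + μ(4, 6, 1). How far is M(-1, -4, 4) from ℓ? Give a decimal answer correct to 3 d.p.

Taking (2, -2, 1) on ℓ with direction v = (4, 6, 1): w = M − (2, -2, 1) = (-3, -2, 3), and w × v = (-20, 15, -10).
Distance = |w × v| / |v| = √725 / √53 ≈ 3.699.

3.699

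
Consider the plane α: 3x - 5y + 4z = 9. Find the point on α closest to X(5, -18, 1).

Foot = X − λn with λ = (n·X − d)/|n|² = (109 − 9)/50 = 2.
Foot = (5, -18, 1) − 2·(3, -5, 4) = (-1, -8, -7).

(-1, -8, -7)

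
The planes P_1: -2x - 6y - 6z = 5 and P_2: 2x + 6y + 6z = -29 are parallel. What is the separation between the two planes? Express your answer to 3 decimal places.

2.753

Rescale P_2 by 1/(-1): -2x - 6y - 6z = 29. Then distance = |5 − 29| / √76 ≈ 2.753.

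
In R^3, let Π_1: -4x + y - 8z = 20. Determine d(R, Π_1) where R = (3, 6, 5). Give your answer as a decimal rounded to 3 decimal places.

7.333

n·R − d = (-4)·(3) + (1)·(6) + (-8)·(5) − 20 = -66; |n| = √81.
Distance = |-66| / √81 = 66/√81 ≈ 7.333.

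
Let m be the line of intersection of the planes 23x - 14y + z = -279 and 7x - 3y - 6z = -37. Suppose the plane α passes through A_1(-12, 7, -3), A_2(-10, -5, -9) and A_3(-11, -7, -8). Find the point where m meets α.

(-10, 3, -7)

Direction of m: (23, -14, 1) × (7, -3, -6) = (87, 145, 29).
A point on m: solving the two plane equations with x = -22 gives (-22, -17, -11).
A_1A_2 = (2, -12, -6), A_1A_3 = (1, -14, -5); a normal to α is A_1A_2 × A_1A_3 = (-24, 4, -16).
Using A_1: α has equation -24x + 4y - 16z = 364.
Substitute r = (-22, -17, -11) + t(87, 145, 29) into the plane: 636 + (-1972)t = 364, so t = 4/29.
Intersection: (-22, -17, -11) + (4/29)·(87, 145, 29) = (-10, 3, -7).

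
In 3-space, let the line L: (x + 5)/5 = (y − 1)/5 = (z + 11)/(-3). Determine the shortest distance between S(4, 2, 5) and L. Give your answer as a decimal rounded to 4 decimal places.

L has direction (5, 5, -3) through (-5, 1, -11).
Taking (-5, 1, -11) on L with direction v = (5, 5, -3): w = S − (-5, 1, -11) = (9, 1, 16), and w × v = (-83, 107, 40).
Distance = |w × v| / |v| = √19938 / √59 ≈ 18.3829.

18.3829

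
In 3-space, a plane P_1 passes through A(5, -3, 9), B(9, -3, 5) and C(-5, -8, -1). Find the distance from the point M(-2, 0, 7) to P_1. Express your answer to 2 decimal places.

AB = (4, 0, -4), AC = (-10, -5, -10); a normal to P_1 is AB × AC = (-20, 80, -20).
Using A: P_1 has equation -20x + 80y - 20z = -520.
n·M − d = (-20)·(-2) + (80)·(0) + (-20)·(7) − (-520) = 420; |n| = √7200.
Distance = |420| / √7200 = 420/√7200 ≈ 4.95.

4.95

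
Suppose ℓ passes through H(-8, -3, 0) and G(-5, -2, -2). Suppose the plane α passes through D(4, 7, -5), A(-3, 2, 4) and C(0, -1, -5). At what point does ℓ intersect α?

(1, 0, -6)

A direction vector for ℓ is G − H = (3, 1, -2).
DA = (-7, -5, 9), DC = (-4, -8, 0); a normal to α is DA × DC = (72, -36, 36).
Using D: α has equation 72x - 36y + 36z = -144.
Substitute r = (-8, -3, 0) + t(3, 1, -2) into the plane: -468 + 108t = -144, so t = 3.
Intersection: (-8, -3, 0) + 3·(3, 1, -2) = (1, 0, -6).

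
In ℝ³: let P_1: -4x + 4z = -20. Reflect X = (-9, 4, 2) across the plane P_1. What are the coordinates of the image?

(7, 4, -14)

λ = (n·X − d)/|n|² = (44 − (-20))/32 = 2.
Reflection = X − 2λn = (-9, 4, 2) − 4·(-4, 0, 4) = (7, 4, -14).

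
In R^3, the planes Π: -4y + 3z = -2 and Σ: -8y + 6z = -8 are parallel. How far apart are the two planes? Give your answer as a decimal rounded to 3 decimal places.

0.400

Rescale Σ by 1/2: -4y + 3z = -4. Then distance = |-2 − (-4)| / √25 ≈ 0.400.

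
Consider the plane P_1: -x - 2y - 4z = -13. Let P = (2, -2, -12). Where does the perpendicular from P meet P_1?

Foot = P − λn with λ = (n·P − d)/|n|² = (50 − (-13))/21 = 3.
Foot = (2, -2, -12) − 3·(-1, -2, -4) = (5, 4, 0).

(5, 4, 0)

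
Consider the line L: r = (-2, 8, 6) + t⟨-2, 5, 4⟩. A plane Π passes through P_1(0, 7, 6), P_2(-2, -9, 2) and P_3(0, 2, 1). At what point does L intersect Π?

(0, 3, 2)

P_1P_2 = (-2, -16, -4), P_1P_3 = (0, -5, -5); a normal to Π is P_1P_2 × P_1P_3 = (60, -10, 10).
Using P_1: Π has equation 60x - 10y + 10z = -10.
Substitute r = (-2, 8, 6) + t(-2, 5, 4) into the plane: -140 + (-130)t = -10, so t = -1.
Intersection: (-2, 8, 6) + (-1)·(-2, 5, 4) = (0, 3, 2).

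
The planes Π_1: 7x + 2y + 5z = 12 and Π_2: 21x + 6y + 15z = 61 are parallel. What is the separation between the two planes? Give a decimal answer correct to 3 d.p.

Rescale Π_2 by 1/3: 7x + 2y + 5z = 61/3. Then distance = |12 − (61/3)| / √78 ≈ 0.944.

0.944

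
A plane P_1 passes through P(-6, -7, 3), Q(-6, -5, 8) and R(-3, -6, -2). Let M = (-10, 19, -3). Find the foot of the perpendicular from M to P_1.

PQ = (0, 2, 5), PR = (3, 1, -5); a normal to P_1 is PQ × PR = (-15, 15, -6).
Using P: P_1 has equation -15x + 15y - 6z = -33.
Foot = M − λn with λ = (n·M − d)/|n|² = (453 − (-33))/486 = 1.
Foot = (-10, 19, -3) − 1·(-15, 15, -6) = (5, 4, 3).

(5, 4, 3)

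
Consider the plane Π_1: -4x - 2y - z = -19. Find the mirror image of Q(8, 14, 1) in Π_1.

(-8, 6, -3)

λ = (n·Q − d)/|n|² = (-61 − (-19))/21 = -2.
Reflection = Q − 2λn = (8, 14, 1) − (-4)·(-4, -2, -1) = (-8, 6, -3).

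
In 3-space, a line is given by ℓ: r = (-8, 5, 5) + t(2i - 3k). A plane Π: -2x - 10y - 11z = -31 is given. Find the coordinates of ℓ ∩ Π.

Substitute r = (-8, 5, 5) + t(2, 0, -3) into the plane: -89 + 29t = -31, so t = 2.
Intersection: (-8, 5, 5) + 2·(2, 0, -3) = (-4, 5, -1).

(-4, 5, -1)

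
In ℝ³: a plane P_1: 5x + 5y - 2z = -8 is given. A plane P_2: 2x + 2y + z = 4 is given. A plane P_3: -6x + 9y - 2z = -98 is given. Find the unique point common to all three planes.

(6, -6, 4)

Solving the 3×3 linear system 5x + 5y - 2z = -8, 2x + 2y + z = 4, -6x + 9y - 2z = -98 (e.g. by elimination or Cramer's rule, determinant = -135) gives (6, -6, 4).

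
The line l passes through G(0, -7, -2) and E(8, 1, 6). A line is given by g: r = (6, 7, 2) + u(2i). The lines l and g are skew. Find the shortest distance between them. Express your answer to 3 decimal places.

7.071

A direction vector for l is E − G = (8, 8, 8).
Common perpendicular direction n = (8, 8, 8) × (2, 0, 0) = (0, 16, -16).
With w = (6, 7, 2) − (0, -7, -2) = (6, 14, 4), w · n = 160.
Distance = |w · n| / |n| = |160| / √512 ≈ 7.071.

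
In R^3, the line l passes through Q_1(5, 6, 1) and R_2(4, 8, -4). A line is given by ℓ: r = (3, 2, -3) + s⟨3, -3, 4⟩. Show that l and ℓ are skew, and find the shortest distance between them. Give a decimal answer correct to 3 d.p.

A direction vector for l is R_2 − Q_1 = (-1, 2, -5).
Common perpendicular direction n = (-1, 2, -5) × (3, -3, 4) = (-7, -11, -3).
With w = (3, 2, -3) − (5, 6, 1) = (-2, -4, -4), w · n = 70.
Since n ≠ 0 the lines are not parallel, and w · n = 70 ≠ 0 so they do not intersect; hence they are skew.
Distance = |w · n| / |n| = |70| / √179 ≈ 5.232.

5.232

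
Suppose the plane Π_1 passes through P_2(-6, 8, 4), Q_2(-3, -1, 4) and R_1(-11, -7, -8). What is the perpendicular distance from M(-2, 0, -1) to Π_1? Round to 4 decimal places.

P_2Q_2 = (3, -9, 0), P_2R_1 = (-5, -15, -12); a normal to Π_1 is P_2Q_2 × P_2R_1 = (108, 36, -90).
Using P_2: Π_1 has equation 108x + 36y - 90z = -720.
n·M − d = (108)·(-2) + (36)·(0) + (-90)·(-1) − (-720) = 594; |n| = √21060.
Distance = |594| / √21060 = 594/√21060 ≈ 4.0931.

4.0931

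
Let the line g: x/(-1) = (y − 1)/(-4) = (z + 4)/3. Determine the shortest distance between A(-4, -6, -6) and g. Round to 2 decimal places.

6.56

g has direction (-1, -4, 3) through (0, 1, -4).
Taking (0, 1, -4) on g with direction v = (-1, -4, 3): w = A − (0, 1, -4) = (-4, -7, -2), and w × v = (-29, 14, 9).
Distance = |w × v| / |v| = √1118 / √26 ≈ 6.56.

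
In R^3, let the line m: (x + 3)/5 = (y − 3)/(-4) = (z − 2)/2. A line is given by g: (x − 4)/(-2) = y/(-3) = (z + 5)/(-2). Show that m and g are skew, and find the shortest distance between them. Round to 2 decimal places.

m has direction (5, -4, 2) through (-3, 3, 2).
g has direction (-2, -3, -2) through (4, 0, -5).
Common perpendicular direction n = (5, -4, 2) × (-2, -3, -2) = (14, 6, -23).
With w = (4, 0, -5) − (-3, 3, 2) = (7, -3, -7), w · n = 241.
Since n ≠ 0 the lines are not parallel, and w · n = 241 ≠ 0 so they do not intersect; hence they are skew.
Distance = |w · n| / |n| = |241| / √761 ≈ 8.74.

8.74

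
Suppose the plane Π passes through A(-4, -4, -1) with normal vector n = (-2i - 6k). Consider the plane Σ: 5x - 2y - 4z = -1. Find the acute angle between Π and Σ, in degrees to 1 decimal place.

Π: n·r = n·A gives -2x - 6z = 14.
cos θ = |n₁·n₂| / (|n₁||n₂|) = |14| / (√40 · √45).
θ = arccos(0.32998) ≈ 70.7°.

70.7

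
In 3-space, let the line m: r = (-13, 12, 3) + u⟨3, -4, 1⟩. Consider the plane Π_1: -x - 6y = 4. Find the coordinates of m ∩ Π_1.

(-4, 0, 6)

Substitute r = (-13, 12, 3) + t(3, -4, 1) into the plane: -59 + 21t = 4, so t = 3.
Intersection: (-13, 12, 3) + 3·(3, -4, 1) = (-4, 0, 6).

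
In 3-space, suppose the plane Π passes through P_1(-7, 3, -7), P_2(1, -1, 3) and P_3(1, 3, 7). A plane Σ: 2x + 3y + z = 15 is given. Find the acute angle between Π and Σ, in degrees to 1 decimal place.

49.2

P_1P_2 = (8, -4, 10), P_1P_3 = (8, 0, 14); a normal to Π is P_1P_2 × P_1P_3 = (-56, -32, 32).
Using P_1: Π has equation -56x - 32y + 32z = 72.
cos θ = |n₁·n₂| / (|n₁||n₂|) = |-176| / (√5184 · √14).
θ = arccos(0.65331) ≈ 49.2°.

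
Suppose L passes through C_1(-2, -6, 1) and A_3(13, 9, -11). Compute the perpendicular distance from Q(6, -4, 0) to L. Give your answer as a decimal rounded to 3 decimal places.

A direction vector for L is A_3 − C_1 = (15, 15, -12).
Taking (-2, -6, 1) on L with direction v = (15, 15, -12): w = Q − (-2, -6, 1) = (8, 2, -1), and w × v = (-9, 81, 90).
Distance = |w × v| / |v| = √14742 / √594 ≈ 4.982.

4.982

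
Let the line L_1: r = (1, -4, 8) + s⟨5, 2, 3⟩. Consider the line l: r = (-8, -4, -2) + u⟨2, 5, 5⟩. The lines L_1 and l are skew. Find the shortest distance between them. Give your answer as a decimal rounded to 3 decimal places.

5.738

Common perpendicular direction n = (5, 2, 3) × (2, 5, 5) = (-5, -19, 21).
With w = (-8, -4, -2) − (1, -4, 8) = (-9, 0, -10), w · n = -165.
Distance = |w · n| / |n| = |-165| / √827 ≈ 5.738.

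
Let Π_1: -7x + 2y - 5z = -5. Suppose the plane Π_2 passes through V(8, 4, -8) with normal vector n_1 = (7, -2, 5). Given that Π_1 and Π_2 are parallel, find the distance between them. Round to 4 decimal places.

0.3397

Π_2: n_1·r = n_1·V gives 7x - 2y + 5z = 8.
Rescale Π_2 by 1/(-1): -7x + 2y - 5z = -8. Then distance = |-5 − (-8)| / √78 ≈ 0.3397.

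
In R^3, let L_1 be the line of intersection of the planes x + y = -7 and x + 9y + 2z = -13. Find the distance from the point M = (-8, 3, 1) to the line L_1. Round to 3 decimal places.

Direction of L_1: (1, 1, 0) × (1, 9, 2) = (2, -2, 8).
A point on L_1: solving the two plane equations with x = -8 gives (-8, 1, -7).
Taking (-8, 1, -7) on L_1 with direction v = (2, -2, 8): w = M − (-8, 1, -7) = (0, 2, 8), and w × v = (32, 16, -4).
Distance = |w × v| / |v| = √1296 / √72 ≈ 4.243.

4.243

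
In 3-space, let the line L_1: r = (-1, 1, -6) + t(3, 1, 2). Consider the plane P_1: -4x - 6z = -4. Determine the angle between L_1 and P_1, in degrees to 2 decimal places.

62.81

sin θ = |n·v| / (|n||v|) = |-24| / (√52 · √14) = 0.88950.
θ ≈ 62.81°.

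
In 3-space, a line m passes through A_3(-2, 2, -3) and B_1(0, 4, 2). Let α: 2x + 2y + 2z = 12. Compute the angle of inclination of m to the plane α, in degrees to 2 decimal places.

64.76

A direction vector for m is B_1 − A_3 = (2, 2, 5).
sin θ = |n·v| / (|n||v|) = |18| / (√12 · √33) = 0.90453.
θ ≈ 64.76°.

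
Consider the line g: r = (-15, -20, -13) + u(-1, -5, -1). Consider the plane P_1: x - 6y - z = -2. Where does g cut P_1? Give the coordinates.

(-11, 0, -9)

Substitute r = (-15, -20, -13) + t(-1, -5, -1) into the plane: 118 + 30t = -2, so t = -4.
Intersection: (-15, -20, -13) + (-4)·(-1, -5, -1) = (-11, 0, -9).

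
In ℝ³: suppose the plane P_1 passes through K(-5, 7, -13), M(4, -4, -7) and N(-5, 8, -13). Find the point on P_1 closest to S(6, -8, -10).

(4, -8, -7)

KM = (9, -11, 6), KN = (0, 1, 0); a normal to P_1 is KM × KN = (-6, 0, 9).
Using K: P_1 has equation -6x + 9z = -87.
Foot = S − λn with λ = (n·S − d)/|n|² = (-126 − (-87))/117 = -1/3.
Foot = (6, -8, -10) − (-1/3)·(-6, 0, 9) = (4, -8, -7).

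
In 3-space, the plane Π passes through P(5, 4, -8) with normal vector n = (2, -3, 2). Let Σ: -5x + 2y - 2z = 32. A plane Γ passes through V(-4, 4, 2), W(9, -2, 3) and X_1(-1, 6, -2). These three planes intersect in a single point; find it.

Π: n·r = n·P gives 2x - 3y + 2z = -18.
VW = (13, -6, 1), VX_1 = (3, 2, -4); a normal to Γ is VW × VX_1 = (22, 55, 44).
Using V: Γ has equation 22x + 55y + 44z = 220.
Solving the 3×3 linear system 2x - 3y + 2z = -18, -5x + 2y - 2z = 32, 22x + 55y + 44z = 220 (e.g. by elimination or Cramer's rule, determinant = -770) gives (-6, 4, 3).

(-6, 4, 3)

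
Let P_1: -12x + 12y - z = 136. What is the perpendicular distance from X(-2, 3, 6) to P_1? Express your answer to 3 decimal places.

n·X − d = (-12)·(-2) + (12)·(3) + (-1)·(6) − 136 = -82; |n| = √289.
Distance = |-82| / √289 = 82/√289 ≈ 4.824.

4.824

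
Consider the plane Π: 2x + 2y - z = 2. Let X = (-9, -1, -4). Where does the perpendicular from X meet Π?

Foot = X − λn with λ = (n·X − d)/|n|² = (-16 − 2)/9 = -2.
Foot = (-9, -1, -4) − (-2)·(2, 2, -1) = (-5, 3, -6).

(-5, 3, -6)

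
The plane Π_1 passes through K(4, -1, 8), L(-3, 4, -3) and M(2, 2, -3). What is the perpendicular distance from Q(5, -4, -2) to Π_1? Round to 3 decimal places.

KL = (-7, 5, -11), KM = (-2, 3, -11); a normal to Π_1 is KL × KM = (-22, -55, -11).
Using K: Π_1 has equation -22x - 55y - 11z = -121.
n·Q − d = (-22)·(5) + (-55)·(-4) + (-11)·(-2) − (-121) = 253; |n| = √3630.
Distance = |253| / √3630 = 253/√3630 ≈ 4.199.

4.199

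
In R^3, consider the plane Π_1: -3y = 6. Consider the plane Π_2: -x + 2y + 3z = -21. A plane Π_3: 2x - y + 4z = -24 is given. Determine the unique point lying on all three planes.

(-1, -2, -6)

Solving the 3×3 linear system -3y = 6, -x + 2y + 3z = -21, 2x - y + 4z = -24 (e.g. by elimination or Cramer's rule, determinant = -30) gives (-1, -2, -6).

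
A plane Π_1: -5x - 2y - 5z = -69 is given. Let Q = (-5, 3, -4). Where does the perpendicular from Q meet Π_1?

Foot = Q − λn with λ = (n·Q − d)/|n|² = (39 − (-69))/54 = 2.
Foot = (-5, 3, -4) − 2·(-5, -2, -5) = (5, 7, 6).

(5, 7, 6)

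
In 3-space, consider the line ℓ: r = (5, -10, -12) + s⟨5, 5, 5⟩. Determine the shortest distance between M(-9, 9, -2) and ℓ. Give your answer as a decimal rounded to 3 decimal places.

Taking (5, -10, -12) on ℓ with direction v = (5, 5, 5): w = M − (5, -10, -12) = (-14, 19, 10), and w × v = (45, 120, -165).
Distance = |w × v| / |v| = √43650 / √75 ≈ 24.125.

24.125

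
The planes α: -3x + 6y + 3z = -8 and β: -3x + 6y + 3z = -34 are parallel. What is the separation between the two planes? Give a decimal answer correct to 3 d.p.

3.538

Same normal n = (-3, 6, 3) with |n| = √54; distance = |-8 − (-34)| / |n| = 26/√54 ≈ 3.538.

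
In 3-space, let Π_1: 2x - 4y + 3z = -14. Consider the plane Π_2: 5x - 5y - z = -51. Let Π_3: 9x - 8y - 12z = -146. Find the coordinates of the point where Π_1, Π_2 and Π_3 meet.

(-2, 7, 6)

Solving the 3×3 linear system 2x - 4y + 3z = -14, 5x - 5y - z = -51, 9x - 8y - 12z = -146 (e.g. by elimination or Cramer's rule, determinant = -85) gives (-2, 7, 6).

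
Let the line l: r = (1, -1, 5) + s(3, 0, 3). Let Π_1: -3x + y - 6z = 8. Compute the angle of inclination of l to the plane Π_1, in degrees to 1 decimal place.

sin θ = |n·v| / (|n||v|) = |-27| / (√46 · √18) = 0.93831.
θ ≈ 69.8°.

69.8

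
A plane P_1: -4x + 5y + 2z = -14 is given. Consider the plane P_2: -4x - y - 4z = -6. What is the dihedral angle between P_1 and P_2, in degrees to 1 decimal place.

cos θ = |n₁·n₂| / (|n₁||n₂|) = |3| / (√45 · √33).
θ = arccos(0.07785) ≈ 85.5°.

85.5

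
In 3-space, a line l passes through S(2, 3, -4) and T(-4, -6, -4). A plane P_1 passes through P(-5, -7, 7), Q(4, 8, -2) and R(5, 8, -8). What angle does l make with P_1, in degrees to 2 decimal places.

A direction vector for l is T − S = (-6, -9, 0).
PQ = (9, 15, -9), PR = (10, 15, -15); a normal to P_1 is PQ × PR = (-90, 45, -15).
Using P: P_1 has equation -90x + 45y - 15z = 30.
sin θ = |n·v| / (|n||v|) = |135| / (√10350 · √117) = 0.12268.
θ ≈ 7.05°.

7.05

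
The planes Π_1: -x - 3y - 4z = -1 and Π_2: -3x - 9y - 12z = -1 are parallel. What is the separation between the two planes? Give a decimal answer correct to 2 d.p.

Rescale Π_2 by 1/3: -x - 3y - 4z = -1/3. Then distance = |-1 − (-1/3)| / √26 ≈ 0.13.

0.13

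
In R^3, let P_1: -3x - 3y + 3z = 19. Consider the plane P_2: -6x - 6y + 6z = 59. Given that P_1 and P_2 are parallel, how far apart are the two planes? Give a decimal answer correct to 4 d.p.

Rescale P_2 by 1/2: -3x - 3y + 3z = 59/2. Then distance = |19 − (59/2)| / √27 ≈ 2.0207.

2.0207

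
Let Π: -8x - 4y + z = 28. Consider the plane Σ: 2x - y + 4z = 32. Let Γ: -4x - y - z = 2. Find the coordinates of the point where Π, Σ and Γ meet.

(-5, 6, 12)

Solving the 3×3 linear system -8x - 4y + z = 28, 2x - y + 4z = 32, -4x - y - z = 2 (e.g. by elimination or Cramer's rule, determinant = 10) gives (-5, 6, 12).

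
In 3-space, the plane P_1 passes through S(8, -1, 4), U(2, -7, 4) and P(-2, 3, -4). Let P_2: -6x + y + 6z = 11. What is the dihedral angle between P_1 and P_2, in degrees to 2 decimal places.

SU = (-6, -6, 0), SP = (-10, 4, -8); a normal to P_1 is SU × SP = (48, -48, -84).
Using S: P_1 has equation 48x - 48y - 84z = 96.
cos θ = |n₁·n₂| / (|n₁||n₂|) = |-840| / (√11664 · √73).
θ = arccos(0.91032) ≈ 24.45°.

24.45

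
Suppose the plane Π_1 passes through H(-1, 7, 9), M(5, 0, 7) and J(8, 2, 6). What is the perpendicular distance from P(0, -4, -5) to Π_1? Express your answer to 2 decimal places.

12.97

HM = (6, -7, -2), HJ = (9, -5, -3); a normal to Π_1 is HM × HJ = (11, 0, 33).
Using H: Π_1 has equation 11x + 33z = 286.
n·P − d = (11)·(0) + (0)·(-4) + (33)·(-5) − 286 = -451; |n| = √1210.
Distance = |-451| / √1210 = 451/√1210 ≈ 12.97.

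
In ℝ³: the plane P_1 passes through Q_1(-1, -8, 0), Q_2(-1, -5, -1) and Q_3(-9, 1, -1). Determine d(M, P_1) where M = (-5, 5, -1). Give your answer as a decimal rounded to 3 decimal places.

2.154

Q_1Q_2 = (0, 3, -1), Q_1Q_3 = (-8, 9, -1); a normal to P_1 is Q_1Q_2 × Q_1Q_3 = (6, 8, 24).
Using Q_1: P_1 has equation 6x + 8y + 24z = -70.
n·M − d = (6)·(-5) + (8)·(5) + (24)·(-1) − (-70) = 56; |n| = √676.
Distance = |56| / √676 = 56/√676 ≈ 2.154.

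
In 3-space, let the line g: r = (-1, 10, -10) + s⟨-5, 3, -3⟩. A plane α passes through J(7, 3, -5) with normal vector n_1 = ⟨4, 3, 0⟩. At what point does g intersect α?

(4, 7, -7)

α: n_1·r = n_1·J gives 4x + 3y = 37.
Substitute r = (-1, 10, -10) + t(-5, 3, -3) into the plane: 26 + (-11)t = 37, so t = -1.
Intersection: (-1, 10, -10) + (-1)·(-5, 3, -3) = (4, 7, -7).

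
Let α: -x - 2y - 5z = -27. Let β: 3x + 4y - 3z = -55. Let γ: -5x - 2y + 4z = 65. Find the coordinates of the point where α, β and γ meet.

(-5, -4, 8)

Solving the 3×3 linear system -x - 2y - 5z = -27, 3x + 4y - 3z = -55, -5x - 2y + 4z = 65 (e.g. by elimination or Cramer's rule, determinant = -86) gives (-5, -4, 8).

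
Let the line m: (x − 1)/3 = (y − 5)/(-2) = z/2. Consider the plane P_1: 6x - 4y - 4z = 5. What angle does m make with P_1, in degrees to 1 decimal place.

32.0

m has direction (3, -2, 2) through (1, 5, 0).
sin θ = |n·v| / (|n||v|) = |18| / (√68 · √17) = 0.52941.
θ ≈ 32.0°.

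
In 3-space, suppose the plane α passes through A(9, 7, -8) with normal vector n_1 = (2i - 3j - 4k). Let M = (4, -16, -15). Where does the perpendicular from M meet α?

(-2, -7, -3)

α: n_1·r = n_1·A gives 2x - 3y - 4z = 29.
Foot = M − λn with λ = (n·M − d)/|n|² = (116 − 29)/29 = 3.
Foot = (4, -16, -15) − 3·(2, -3, -4) = (-2, -7, -3).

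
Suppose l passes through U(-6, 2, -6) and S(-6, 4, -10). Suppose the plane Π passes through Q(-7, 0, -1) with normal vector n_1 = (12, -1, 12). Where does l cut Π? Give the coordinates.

(-6, 0, -2)

A direction vector for l is S − U = (0, 2, -4).
Π: n_1·r = n_1·Q gives 12x - y + 12z = -96.
Substitute r = (-6, 2, -6) + t(0, 2, -4) into the plane: -146 + (-50)t = -96, so t = -1.
Intersection: (-6, 2, -6) + (-1)·(0, 2, -4) = (-6, 0, -2).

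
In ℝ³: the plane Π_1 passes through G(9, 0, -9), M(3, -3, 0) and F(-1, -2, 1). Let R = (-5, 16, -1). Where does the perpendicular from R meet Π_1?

GM = (-6, -3, 9), GF = (-10, -2, 10); a normal to Π_1 is GM × GF = (-12, -30, -18).
Using G: Π_1 has equation -12x - 30y - 18z = 54.
Foot = R − λn with λ = (n·R − d)/|n|² = (-402 − 54)/1368 = -1/3.
Foot = (-5, 16, -1) − (-1/3)·(-12, -30, -18) = (-9, 6, -7).

(-9, 6, -7)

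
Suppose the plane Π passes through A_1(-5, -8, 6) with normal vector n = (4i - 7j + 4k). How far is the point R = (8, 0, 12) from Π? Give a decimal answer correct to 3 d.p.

2.222

Π: n·r = n·A_1 gives 4x - 7y + 4z = 60.
n·R − d = (4)·(8) + (-7)·(0) + (4)·(12) − 60 = 20; |n| = √81.
Distance = |20| / √81 = 20/√81 ≈ 2.222.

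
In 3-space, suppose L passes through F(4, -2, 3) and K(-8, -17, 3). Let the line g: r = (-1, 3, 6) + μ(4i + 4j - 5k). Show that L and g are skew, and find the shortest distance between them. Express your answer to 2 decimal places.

A direction vector for L is K − F = (-12, -15, 0).
Common perpendicular direction n = (-12, -15, 0) × (4, 4, -5) = (75, -60, 12).
With w = (-1, 3, 6) − (4, -2, 3) = (-5, 5, 3), w · n = -639.
Since n ≠ 0 the lines are not parallel, and w · n = -639 ≠ 0 so they do not intersect; hence they are skew.
Distance = |w · n| / |n| = |-639| / √9369 ≈ 6.60.

6.60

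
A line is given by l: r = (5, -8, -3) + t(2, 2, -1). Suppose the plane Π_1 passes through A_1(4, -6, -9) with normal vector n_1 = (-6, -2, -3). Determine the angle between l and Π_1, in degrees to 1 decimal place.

Π_1: n_1·r = n_1·A_1 gives -6x - 2y - 3z = 15.
sin θ = |n·v| / (|n||v|) = |-13| / (√49 · √9) = 0.61905.
θ ≈ 38.2°.

38.2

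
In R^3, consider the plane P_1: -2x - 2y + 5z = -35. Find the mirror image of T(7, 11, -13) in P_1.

(-1, 3, 7)

λ = (n·T − d)/|n|² = (-101 − (-35))/33 = -2.
Reflection = T − 2λn = (7, 11, -13) − (-4)·(-2, -2, 5) = (-1, 3, 7).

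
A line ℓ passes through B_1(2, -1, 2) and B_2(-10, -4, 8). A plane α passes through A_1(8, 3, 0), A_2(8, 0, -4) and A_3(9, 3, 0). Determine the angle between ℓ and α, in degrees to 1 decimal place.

25.9

A direction vector for ℓ is B_2 − B_1 = (-12, -3, 6).
A_1A_2 = (0, -3, -4), A_1A_3 = (1, 0, 0); a normal to α is A_1A_2 × A_1A_3 = (0, -4, 3).
Using A_1: α has equation -4y + 3z = -12.
sin θ = |n·v| / (|n||v|) = |30| / (√25 · √189) = 0.43644.
θ ≈ 25.9°.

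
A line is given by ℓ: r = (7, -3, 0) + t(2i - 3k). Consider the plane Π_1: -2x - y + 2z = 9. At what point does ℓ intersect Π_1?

Substitute r = (7, -3, 0) + t(2, 0, -3) into the plane: -11 + (-10)t = 9, so t = -2.
Intersection: (7, -3, 0) + (-2)·(2, 0, -3) = (3, -3, 6).

(3, -3, 6)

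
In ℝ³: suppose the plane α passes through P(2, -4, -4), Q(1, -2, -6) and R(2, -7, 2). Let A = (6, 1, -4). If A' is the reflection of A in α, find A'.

PQ = (-1, 2, -2), PR = (0, -3, 6); a normal to α is PQ × PR = (6, 6, 3).
Using P: α has equation 6x + 6y + 3z = -24.
λ = (n·A − d)/|n|² = (30 − (-24))/81 = 2/3.
Reflection = A − 2λn = (6, 1, -4) − (4/3)·(6, 6, 3) = (-2, -7, -8).

(-2, -7, -8)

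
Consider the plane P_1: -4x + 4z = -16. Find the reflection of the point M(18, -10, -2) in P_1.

(2, -10, 14)

λ = (n·M − d)/|n|² = (-80 − (-16))/32 = -2.
Reflection = M − 2λn = (18, -10, -2) − (-4)·(-4, 0, 4) = (2, -10, 14).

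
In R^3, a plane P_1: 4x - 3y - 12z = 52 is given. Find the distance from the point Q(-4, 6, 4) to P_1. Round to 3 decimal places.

10.308

n·Q − d = (4)·(-4) + (-3)·(6) + (-12)·(4) − 52 = -134; |n| = √169.
Distance = |-134| / √169 = 134/√169 ≈ 10.308.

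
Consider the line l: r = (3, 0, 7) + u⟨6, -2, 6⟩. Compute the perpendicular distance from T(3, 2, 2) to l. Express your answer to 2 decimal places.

Taking (3, 0, 7) on l with direction v = (6, -2, 6): w = T − (3, 0, 7) = (0, 2, -5), and w × v = (2, -30, -12).
Distance = |w × v| / |v| = √1048 / √76 ≈ 3.71.

3.71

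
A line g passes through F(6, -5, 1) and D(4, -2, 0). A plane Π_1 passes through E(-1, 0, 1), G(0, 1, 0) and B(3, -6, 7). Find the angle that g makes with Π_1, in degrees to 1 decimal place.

22.2

A direction vector for g is D − F = (-2, 3, -1).
EG = (1, 1, -1), EB = (4, -6, 6); a normal to Π_1 is EG × EB = (0, -10, -10).
Using E: Π_1 has equation -10y - 10z = -10.
sin θ = |n·v| / (|n||v|) = |-20| / (√200 · √14) = 0.37796.
θ ≈ 22.2°.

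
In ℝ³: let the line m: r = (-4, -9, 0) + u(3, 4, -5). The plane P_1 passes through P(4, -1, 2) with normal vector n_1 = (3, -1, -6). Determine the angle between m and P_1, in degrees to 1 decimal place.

46.9

P_1: n_1·r = n_1·P gives 3x - y - 6z = 1.
sin θ = |n·v| / (|n||v|) = |35| / (√46 · √50) = 0.72980.
θ ≈ 46.9°.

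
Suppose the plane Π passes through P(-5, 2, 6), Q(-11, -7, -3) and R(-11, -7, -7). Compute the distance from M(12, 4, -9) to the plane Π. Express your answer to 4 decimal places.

13.0355

PQ = (-6, -9, -9), PR = (-6, -9, -13); a normal to Π is PQ × PR = (36, -24, 0).
Using P: Π has equation 36x - 24y = -228.
n·M − d = (36)·(12) + (-24)·(4) + (0)·(-9) − (-228) = 564; |n| = √1872.
Distance = |564| / √1872 = 564/√1872 ≈ 13.0355.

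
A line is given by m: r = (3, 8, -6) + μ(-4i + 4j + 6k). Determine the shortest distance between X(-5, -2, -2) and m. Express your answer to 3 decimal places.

Taking (3, 8, -6) on m with direction v = (-4, 4, 6): w = X − (3, 8, -6) = (-8, -10, 4), and w × v = (-76, 32, -72).
Distance = |w × v| / |v| = √11984 / √68 ≈ 13.275.

13.275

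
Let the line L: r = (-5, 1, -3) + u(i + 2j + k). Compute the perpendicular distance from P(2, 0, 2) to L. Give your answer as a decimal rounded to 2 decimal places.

7.64

Taking (-5, 1, -3) on L with direction v = (1, 2, 1): w = P − (-5, 1, -3) = (7, -1, 5), and w × v = (-11, -2, 15).
Distance = |w × v| / |v| = √350 / √6 ≈ 7.64.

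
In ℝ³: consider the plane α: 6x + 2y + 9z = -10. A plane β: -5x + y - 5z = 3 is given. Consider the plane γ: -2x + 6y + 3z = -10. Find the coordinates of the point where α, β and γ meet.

Solving the 3×3 linear system 6x + 2y + 9z = -10, -5x + y - 5z = 3, -2x + 6y + 3z = -10 (e.g. by elimination or Cramer's rule, determinant = -4) gives (-1, -2, 0).

(-1, -2, 0)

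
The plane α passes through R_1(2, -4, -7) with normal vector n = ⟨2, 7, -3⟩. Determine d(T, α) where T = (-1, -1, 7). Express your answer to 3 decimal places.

3.429

α: n·r = n·R_1 gives 2x + 7y - 3z = -3.
n·T − d = (2)·(-1) + (7)·(-1) + (-3)·(7) − (-3) = -27; |n| = √62.
Distance = |-27| / √62 = 27/√62 ≈ 3.429.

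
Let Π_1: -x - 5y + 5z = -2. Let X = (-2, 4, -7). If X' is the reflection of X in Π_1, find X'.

λ = (n·X − d)/|n|² = (-53 − (-2))/51 = -1.
Reflection = X − 2λn = (-2, 4, -7) − (-2)·(-1, -5, 5) = (-4, -6, 3).

(-4, -6, 3)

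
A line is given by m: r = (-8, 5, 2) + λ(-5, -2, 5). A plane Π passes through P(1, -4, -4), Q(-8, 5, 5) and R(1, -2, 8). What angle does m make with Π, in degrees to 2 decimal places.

PQ = (-9, 9, 9), PR = (0, 2, 12); a normal to Π is PQ × PR = (90, 108, -18).
Using P: Π has equation 90x + 108y - 18z = -270.
sin θ = |n·v| / (|n||v|) = |-756| / (√20088 · √54) = 0.72587.
θ ≈ 46.54°.

46.54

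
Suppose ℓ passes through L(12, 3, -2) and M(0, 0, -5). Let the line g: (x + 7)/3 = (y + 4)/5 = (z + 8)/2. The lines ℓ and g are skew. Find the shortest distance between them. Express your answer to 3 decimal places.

0.556

A direction vector for ℓ is M − L = (-12, -3, -3).
g has direction (3, 5, 2) through (-7, -4, -8).
Common perpendicular direction n = (-12, -3, -3) × (3, 5, 2) = (9, 15, -51).
With w = (-7, -4, -8) − (12, 3, -2) = (-19, -7, -6), w · n = 30.
Distance = |w · n| / |n| = |30| / √2907 ≈ 0.556.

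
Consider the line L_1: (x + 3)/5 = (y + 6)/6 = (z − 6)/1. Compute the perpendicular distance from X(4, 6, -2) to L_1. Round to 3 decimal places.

L_1 has direction (5, 6, 1) through (-3, -6, 6).
Taking (-3, -6, 6) on L_1 with direction v = (5, 6, 1): w = X − (-3, -6, 6) = (7, 12, -8), and w × v = (60, -47, -18).
Distance = |w × v| / |v| = √6133 / √62 ≈ 9.946.

9.946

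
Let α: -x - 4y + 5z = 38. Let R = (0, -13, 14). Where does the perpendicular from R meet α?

(2, -5, 4)

Foot = R − λn with λ = (n·R − d)/|n|² = (122 − 38)/42 = 2.
Foot = (0, -13, 14) − 2·(-1, -4, 5) = (2, -5, 4).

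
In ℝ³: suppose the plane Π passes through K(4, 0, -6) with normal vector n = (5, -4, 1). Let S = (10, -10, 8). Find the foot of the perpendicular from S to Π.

(0, -2, 6)

Π: n·r = n·K gives 5x - 4y + z = 14.
Foot = S − λn with λ = (n·S − d)/|n|² = (98 − 14)/42 = 2.
Foot = (10, -10, 8) − 2·(5, -4, 1) = (0, -2, 6).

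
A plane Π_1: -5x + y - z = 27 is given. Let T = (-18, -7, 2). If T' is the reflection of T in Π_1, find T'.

λ = (n·T − d)/|n|² = (81 − 27)/27 = 2.
Reflection = T − 2λn = (-18, -7, 2) − 4·(-5, 1, -1) = (2, -11, 6).

(2, -11, 6)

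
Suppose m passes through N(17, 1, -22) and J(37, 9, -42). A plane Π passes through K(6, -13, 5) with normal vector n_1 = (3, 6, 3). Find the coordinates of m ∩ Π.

(2, -5, -7)

A direction vector for m is J − N = (20, 8, -20).
Π: n_1·r = n_1·K gives 3x + 6y + 3z = -45.
Substitute r = (17, 1, -22) + t(20, 8, -20) into the plane: -9 + 48t = -45, so t = -3/4.
Intersection: (17, 1, -22) + (-3/4)·(20, 8, -20) = (2, -5, -7).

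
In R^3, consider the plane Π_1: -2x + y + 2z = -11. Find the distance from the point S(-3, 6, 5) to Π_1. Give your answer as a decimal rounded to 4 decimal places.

11.0000

n·S − d = (-2)·(-3) + (1)·(6) + (2)·(5) − (-11) = 33; |n| = √9.
Distance = |33| / √9 = 33/√9 ≈ 11.0000.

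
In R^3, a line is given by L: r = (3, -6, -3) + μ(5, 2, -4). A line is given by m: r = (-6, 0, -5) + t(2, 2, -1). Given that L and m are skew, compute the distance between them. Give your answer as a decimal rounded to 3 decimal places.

Common perpendicular direction n = (5, 2, -4) × (2, 2, -1) = (6, -3, 6).
With w = (-6, 0, -5) − (3, -6, -3) = (-9, 6, -2), w · n = -84.
Distance = |w · n| / |n| = |-84| / √81 ≈ 9.333.

9.333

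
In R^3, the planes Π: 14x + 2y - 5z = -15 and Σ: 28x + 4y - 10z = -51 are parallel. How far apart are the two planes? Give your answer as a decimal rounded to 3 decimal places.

Rescale Σ by 1/2: 14x + 2y - 5z = -51/2. Then distance = |-15 − (-51/2)| / √225 ≈ 0.700.

0.700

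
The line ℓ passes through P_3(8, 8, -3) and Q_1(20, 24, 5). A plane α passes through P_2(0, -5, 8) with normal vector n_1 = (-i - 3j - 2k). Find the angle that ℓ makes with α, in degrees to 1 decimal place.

A direction vector for ℓ is Q_1 − P_3 = (12, 16, 8).
α: n_1·r = n_1·P_2 gives -x - 3y - 2z = -1.
sin θ = |n·v| / (|n||v|) = |-76| / (√14 · √464) = 0.94295.
θ ≈ 70.6°.

70.6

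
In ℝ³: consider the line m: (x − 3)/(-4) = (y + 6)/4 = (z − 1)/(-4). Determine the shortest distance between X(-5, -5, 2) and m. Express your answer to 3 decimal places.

6.683

m has direction (-4, 4, -4) through (3, -6, 1).
Taking (3, -6, 1) on m with direction v = (-4, 4, -4): w = X − (3, -6, 1) = (-8, 1, 1), and w × v = (-8, -36, -28).
Distance = |w × v| / |v| = √2144 / √48 ≈ 6.683.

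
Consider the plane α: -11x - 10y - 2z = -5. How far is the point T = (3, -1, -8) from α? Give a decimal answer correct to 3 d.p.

n·T − d = (-11)·(3) + (-10)·(-1) + (-2)·(-8) − (-5) = -2; |n| = √225.
Distance = |-2| / √225 = 2/√225 ≈ 0.133.

0.133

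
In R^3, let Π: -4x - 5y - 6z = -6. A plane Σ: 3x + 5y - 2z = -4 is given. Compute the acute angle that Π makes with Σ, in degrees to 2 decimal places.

cos θ = |n₁·n₂| / (|n₁||n₂|) = |-25| / (√77 · √38).
θ = arccos(0.46217) ≈ 62.47°.

62.47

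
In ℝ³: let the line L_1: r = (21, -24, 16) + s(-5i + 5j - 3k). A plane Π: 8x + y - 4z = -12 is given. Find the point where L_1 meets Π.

Substitute r = (21, -24, 16) + t(-5, 5, -3) into the plane: 80 + (-23)t = -12, so t = 4.
Intersection: (21, -24, 16) + 4·(-5, 5, -3) = (1, -4, 4).

(1, -4, 4)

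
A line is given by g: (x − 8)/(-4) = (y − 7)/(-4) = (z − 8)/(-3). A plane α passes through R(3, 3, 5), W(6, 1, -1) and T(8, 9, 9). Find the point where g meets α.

g has direction (-4, -4, -3) through (8, 7, 8).
RW = (3, -2, -6), RT = (5, 6, 4); a normal to α is RW × RT = (28, -42, 28).
Using R: α has equation 28x - 42y + 28z = 98.
Substitute r = (8, 7, 8) + t(-4, -4, -3) into the plane: 154 + (-28)t = 98, so t = 2.
Intersection: (8, 7, 8) + 2·(-4, -4, -3) = (0, -1, 2).

(0, -1, 2)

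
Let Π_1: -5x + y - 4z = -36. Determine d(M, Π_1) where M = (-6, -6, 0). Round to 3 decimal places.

n·M − d = (-5)·(-6) + (1)·(-6) + (-4)·(0) − (-36) = 60; |n| = √42.
Distance = |60| / √42 = 60/√42 ≈ 9.258.

9.258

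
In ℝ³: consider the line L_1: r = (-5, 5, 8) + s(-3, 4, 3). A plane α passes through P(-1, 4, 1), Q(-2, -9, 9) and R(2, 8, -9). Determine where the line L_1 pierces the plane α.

(-2, 1, 5)

PQ = (-1, -13, 8), PR = (3, 4, -10); a normal to α is PQ × PR = (98, 14, 35).
Using P: α has equation 98x + 14y + 35z = -7.
Substitute r = (-5, 5, 8) + t(-3, 4, 3) into the plane: -140 + (-133)t = -7, so t = -1.
Intersection: (-5, 5, 8) + (-1)·(-3, 4, 3) = (-2, 1, 5).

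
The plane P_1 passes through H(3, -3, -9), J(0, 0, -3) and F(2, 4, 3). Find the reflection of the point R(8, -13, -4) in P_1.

HJ = (-3, 3, 6), HF = (-1, 7, 12); a normal to P_1 is HJ × HF = (-6, 30, -18).
Using H: P_1 has equation -6x + 30y - 18z = 54.
λ = (n·R − d)/|n|² = (-366 − 54)/1260 = -1/3.
Reflection = R − 2λn = (8, -13, -4) − (-2/3)·(-6, 30, -18) = (4, 7, -16).

(4, 7, -16)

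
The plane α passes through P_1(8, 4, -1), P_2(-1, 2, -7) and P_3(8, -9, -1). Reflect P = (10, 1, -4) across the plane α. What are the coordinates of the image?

P_1P_2 = (-9, -2, -6), P_1P_3 = (0, -13, 0); a normal to α is P_1P_2 × P_1P_3 = (-78, 0, 117).
Using P_1: α has equation -78x + 117z = -741.
λ = (n·P − d)/|n|² = (-1248 − (-741))/19773 = -1/39.
Reflection = P − 2λn = (10, 1, -4) − (-2/39)·(-78, 0, 117) = (6, 1, 2).

(6, 1, 2)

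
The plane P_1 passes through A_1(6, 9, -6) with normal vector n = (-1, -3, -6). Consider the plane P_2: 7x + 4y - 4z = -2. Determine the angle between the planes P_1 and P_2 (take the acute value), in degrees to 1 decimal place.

P_1: n·r = n·A_1 gives -x - 3y - 6z = 3.
cos θ = |n₁·n₂| / (|n₁||n₂|) = |5| / (√46 · √81).
θ = arccos(0.08191) ≈ 85.3°.

85.3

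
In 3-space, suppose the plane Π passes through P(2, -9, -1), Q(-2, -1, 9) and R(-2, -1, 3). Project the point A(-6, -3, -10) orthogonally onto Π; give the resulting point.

PQ = (-4, 8, 10), PR = (-4, 8, 4); a normal to Π is PQ × PR = (-48, -24, 0).
Using P: Π has equation -48x - 24y = 120.
Foot = A − λn with λ = (n·A − d)/|n|² = (360 − 120)/2880 = 1/12.
Foot = (-6, -3, -10) − (1/12)·(-48, -24, 0) = (-2, -1, -10).

(-2, -1, -10)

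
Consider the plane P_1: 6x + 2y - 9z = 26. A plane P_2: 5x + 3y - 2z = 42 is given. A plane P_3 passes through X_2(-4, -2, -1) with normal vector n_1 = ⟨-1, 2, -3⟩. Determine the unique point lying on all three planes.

P_3: n_1·r = n_1·X_2 gives -x + 2y - 3z = 3.
Solving the 3×3 linear system 6x + 2y - 9z = 26, 5x + 3y - 2z = 42, -x + 2y - 3z = 3 (e.g. by elimination or Cramer's rule, determinant = -113) gives (5, 7, 2).

(5, 7, 2)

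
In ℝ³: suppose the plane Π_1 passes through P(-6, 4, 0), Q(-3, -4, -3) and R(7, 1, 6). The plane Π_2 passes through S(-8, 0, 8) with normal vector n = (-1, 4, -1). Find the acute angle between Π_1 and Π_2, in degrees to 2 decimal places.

PQ = (3, -8, -3), PR = (13, -3, 6); a normal to Π_1 is PQ × PR = (-57, -57, 95).
Using P: Π_1 has equation -57x - 57y + 95z = 114.
Π_2: n·r = n·S gives -x + 4y - z = 0.
cos θ = |n₁·n₂| / (|n₁||n₂|) = |-266| / (√15523 · √18).
θ = arccos(0.50322) ≈ 59.79°.

59.79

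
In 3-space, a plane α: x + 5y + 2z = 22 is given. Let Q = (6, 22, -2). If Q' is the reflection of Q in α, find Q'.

(0, -8, -14)

λ = (n·Q − d)/|n|² = (112 − 22)/30 = 3.
Reflection = Q − 2λn = (6, 22, -2) − 6·(1, 5, 2) = (0, -8, -14).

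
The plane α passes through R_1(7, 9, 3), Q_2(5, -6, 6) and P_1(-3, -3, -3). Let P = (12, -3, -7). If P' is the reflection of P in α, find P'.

R_1Q_2 = (-2, -15, 3), R_1P_1 = (-10, -12, -6); a normal to α is R_1Q_2 × R_1P_1 = (126, -42, -126).
Using R_1: α has equation 126x - 42y - 126z = 126.
λ = (n·P − d)/|n|² = (2520 − 126)/33516 = 1/14.
Reflection = P − 2λn = (12, -3, -7) − (1/7)·(126, -42, -126) = (-6, 3, 11).

(-6, 3, 11)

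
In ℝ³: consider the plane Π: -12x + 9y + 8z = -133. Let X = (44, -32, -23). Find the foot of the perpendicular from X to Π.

(8, -5, 1)

Foot = X − λn with λ = (n·X − d)/|n|² = (-1000 − (-133))/289 = -3.
Foot = (44, -32, -23) − (-3)·(-12, 9, 8) = (8, -5, 1).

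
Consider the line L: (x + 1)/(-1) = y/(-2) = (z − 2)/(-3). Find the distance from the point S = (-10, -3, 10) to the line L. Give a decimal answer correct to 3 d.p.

L has direction (-1, -2, -3) through (-1, 0, 2).
Taking (-1, 0, 2) on L with direction v = (-1, -2, -3): w = S − (-1, 0, 2) = (-9, -3, 8), and w × v = (25, -35, 15).
Distance = |w × v| / |v| = √2075 / √14 ≈ 12.174.

12.174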